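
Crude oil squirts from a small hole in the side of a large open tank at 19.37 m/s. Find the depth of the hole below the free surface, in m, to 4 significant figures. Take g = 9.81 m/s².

Inverting v = √(2gh) gives h = v² / 2g.
h = 19.37²/(2·9.81) = 375.2/19.62 = 19.12 m.

h ≈ 19.12 m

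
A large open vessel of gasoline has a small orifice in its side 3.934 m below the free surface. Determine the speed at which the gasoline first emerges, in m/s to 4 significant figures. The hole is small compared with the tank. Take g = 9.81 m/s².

The surface is effectively still and both ends are open, so ½v² = gh and v = √(2·9.81·3.934) = 8.786 m/s.

v ≈ 8.786 m/s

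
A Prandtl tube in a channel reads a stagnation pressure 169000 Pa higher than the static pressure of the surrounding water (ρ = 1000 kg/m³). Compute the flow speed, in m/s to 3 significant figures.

Bernoulli between the free stream and the stagnation point: ½ρv² = P_stag − P_static.
v = √(2ΔP/ρ) = √(2·169000/1000) = 18.4 m/s.

v = 18.4 m/s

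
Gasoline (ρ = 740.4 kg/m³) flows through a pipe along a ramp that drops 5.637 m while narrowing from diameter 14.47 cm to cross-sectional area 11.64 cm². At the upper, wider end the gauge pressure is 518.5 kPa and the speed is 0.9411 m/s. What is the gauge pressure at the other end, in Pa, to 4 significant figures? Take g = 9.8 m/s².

The volume flow rate is constant, so v₂ = (A₁/A₂)v₁ = (164.4/11.64)·0.9411 = 13.30 m/s.
Energy conservation along the streamline gives P₂ = P₁ − ½ρ(v₂² − v₁²) − ρg(h₂ − h₁).
P₂ = 518500 + ½·740.4·(0.9411² − 13.30²) − 740.4·9.8·(−5.637) = 518500 + (-65110) − (-40900) = 494300 Pa.

P₂ = 494300 Pa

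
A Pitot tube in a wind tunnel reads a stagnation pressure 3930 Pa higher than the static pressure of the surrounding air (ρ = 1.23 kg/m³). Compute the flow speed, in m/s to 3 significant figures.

v ≈ 79.9 m/s

Bernoulli between the free stream and the stagnation point: ½ρv² = P_stag − P_static.
v = √(2ΔP/ρ) = √(2·3930/1.23) = 79.9 m/s.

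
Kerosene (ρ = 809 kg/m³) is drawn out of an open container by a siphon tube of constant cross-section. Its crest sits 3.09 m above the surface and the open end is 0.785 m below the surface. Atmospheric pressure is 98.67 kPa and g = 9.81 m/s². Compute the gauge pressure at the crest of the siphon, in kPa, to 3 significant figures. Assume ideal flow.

The outlet speed comes from Torricelli: v = √(2g·0.785) = 3.92 m/s.
With constant cross-section the crest speed equals v; applying Bernoulli from the surface up to the crest, P_top = P_atm − ½ρv² − ρg·h_top.
P_top = 98670 − ½·809·3.92² − 809·9.81·3.09 = 67900 Pa. So P_gauge = P_top − P_atm = -30800 Pa.

-30.8 kPa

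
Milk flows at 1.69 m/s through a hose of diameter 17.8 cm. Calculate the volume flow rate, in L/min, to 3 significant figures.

Q = 2520 L/min

Q = A·v = 0.0249 m² × 1.69 m/s = 0.0421 m³/s.
Converting: 0.0421 m³/s × 60000 = 2520 L/min.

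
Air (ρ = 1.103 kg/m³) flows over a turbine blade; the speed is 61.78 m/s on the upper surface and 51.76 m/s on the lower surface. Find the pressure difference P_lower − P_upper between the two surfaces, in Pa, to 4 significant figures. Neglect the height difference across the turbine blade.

ΔP ≈ 627.4 Pa

With negligible Δh, P + ½ρv² is constant, so P_low − P_up = ½ρ(v_up² − v_low²).
ΔP = ½·1.103·(61.78² − 51.76²) = 627.4 Pa.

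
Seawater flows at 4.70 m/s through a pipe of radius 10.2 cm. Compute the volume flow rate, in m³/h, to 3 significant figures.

Q = A·v = 0.0327 m² × 4.70 m/s = 0.154 m³/s.
Converting: 0.154 m³/s × 3600 = 553 m³/h.

Q = 553 m³/h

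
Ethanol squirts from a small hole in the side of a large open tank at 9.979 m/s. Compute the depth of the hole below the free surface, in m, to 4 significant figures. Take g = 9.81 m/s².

Torricelli: v = √(2gh), so h = v²/(2g).
h = 9.979²/(2·9.81) = 99.58/19.62 = 5.075 m.

h ≈ 5.075 m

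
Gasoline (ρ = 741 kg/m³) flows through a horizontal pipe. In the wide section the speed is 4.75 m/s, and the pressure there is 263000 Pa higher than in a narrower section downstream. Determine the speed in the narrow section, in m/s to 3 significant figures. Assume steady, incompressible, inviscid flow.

v₂ ≈ 27.1 m/s

Along the level pipe P + ½ρv² is conserved, hence v₂² = v₁² + 2(P₁ − P₂)/ρ.
v₂ = √(4.75² + 2·263000/741) = √(22.6 + 710) = 27.1 m/s.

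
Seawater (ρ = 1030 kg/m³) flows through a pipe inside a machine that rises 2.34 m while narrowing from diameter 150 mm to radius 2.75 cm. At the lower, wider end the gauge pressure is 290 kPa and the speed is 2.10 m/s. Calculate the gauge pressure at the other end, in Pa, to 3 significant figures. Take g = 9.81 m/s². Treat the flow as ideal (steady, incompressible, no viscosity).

P₂ ≈ 143000 Pa

Mass conservation (A₁v₁ = A₂v₂) gives v₂ = 2.10 × 177/23.8 = 15.6 m/s.
Applying Bernoulli between the two ends and solving for P₂: P₂ = P₁ + ½ρ(v₁² − v₂²) − ρgΔh.
P₂ = 290000 + ½·1030·(2.10² − 15.6²) − 1030·9.81·(+2.34) = 290000 + (-123000) − (23600) = 143000 Pa.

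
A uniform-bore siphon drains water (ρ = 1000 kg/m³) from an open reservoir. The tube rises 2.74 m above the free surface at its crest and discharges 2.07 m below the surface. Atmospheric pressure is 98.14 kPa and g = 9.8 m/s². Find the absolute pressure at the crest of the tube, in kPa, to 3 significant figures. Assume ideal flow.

From the surface to the outlet (both open to atmosphere, surface at rest): v = √(2g·h_out) = √(2·9.8·2.07) = 6.37 m/s.
Continuity keeps v the same throughout the tube; from surface to crest, P_atm + 0 = P_top + ½ρv² + ρg·h_top.
P_top = 98140 − ½·1000·6.37² − 1000·9.8·2.74 = 51000 Pa.

P_top ≈ 51.0 kPa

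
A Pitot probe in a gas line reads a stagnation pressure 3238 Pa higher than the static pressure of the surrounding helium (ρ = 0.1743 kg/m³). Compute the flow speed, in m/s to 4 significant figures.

At the stagnation point the flow is brought to rest, so Bernoulli gives P_stag − P_static = ½ρv².
v = √(2ΔP/ρ) = √(2·3238/0.1743) = 192.8 m/s.

v ≈ 192.8 m/s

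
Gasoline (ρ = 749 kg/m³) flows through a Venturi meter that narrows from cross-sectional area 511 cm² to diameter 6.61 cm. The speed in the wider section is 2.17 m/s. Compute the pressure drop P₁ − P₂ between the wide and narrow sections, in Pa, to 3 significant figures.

ΔP ≈ 389000 Pa

By continuity, v₂ = v₁·A₁/A₂ = 2.17·(511/34.3) = 32.3 m/s.
Along the horizontal streamline, P + ½ρv² is constant.
P₁ − P₂ = ½·749·(32.3² − 2.17²) = ½·749·1040 = 389000 Pa.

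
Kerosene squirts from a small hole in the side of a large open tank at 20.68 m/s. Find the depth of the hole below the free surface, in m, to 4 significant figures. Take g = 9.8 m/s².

Torricelli: v = √(2gh), so h = v²/(2g).
h = 20.68²/(2·9.8) = 427.7/19.60 = 21.82 m.

h = 21.82 m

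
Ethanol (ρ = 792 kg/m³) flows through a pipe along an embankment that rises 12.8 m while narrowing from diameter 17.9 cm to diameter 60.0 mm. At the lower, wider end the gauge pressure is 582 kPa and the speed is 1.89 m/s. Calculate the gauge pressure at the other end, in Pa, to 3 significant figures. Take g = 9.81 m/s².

Continuity gives A₁v₁ = A₂v₂, so v₂ = (252 cm²)/(28.3 cm²) × 1.89 m/s = 16.8 m/s.
Applying Bernoulli between the two ends and solving for P₂: P₂ = P₁ + ½ρ(v₁² − v₂²) − ρgΔh.
P₂ = 582000 + ½·792·(1.89² − 16.8²) − 792·9.81·(+12.8) = 582000 + (-111000) − (99400) = 372000 Pa.

P₂ = 372000 Pa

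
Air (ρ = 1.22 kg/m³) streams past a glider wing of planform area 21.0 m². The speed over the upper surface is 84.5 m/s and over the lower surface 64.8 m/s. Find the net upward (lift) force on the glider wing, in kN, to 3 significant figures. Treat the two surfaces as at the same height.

From P + ½ρv² = const at equal height, P_low − P_up = ½ρ(v_up² − v_low²).
ΔP = ½·1.22·(84.5² − 64.8²) = 1790 Pa.
Lift = ΔP · A = 1790 × 21.0 = 37700 N.

F ≈ 37.7 kN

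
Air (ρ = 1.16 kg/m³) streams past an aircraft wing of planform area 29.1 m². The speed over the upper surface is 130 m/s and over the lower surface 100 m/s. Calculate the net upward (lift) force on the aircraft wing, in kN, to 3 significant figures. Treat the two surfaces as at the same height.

F = 116 kN

From P + ½ρv² = const at equal height, P_low − P_up = ½ρ(v_up² − v_low²).
ΔP = ½·1.16·(130² − 100²) = 4000 Pa.
Lift = ΔP · A = 4000 × 29.1 = 116000 N.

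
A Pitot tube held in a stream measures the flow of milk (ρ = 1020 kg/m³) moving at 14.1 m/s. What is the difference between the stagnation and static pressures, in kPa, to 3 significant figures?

Bernoulli between the free stream and the stagnation point: ½ρv² = P_stag − P_static.
ΔP = ½·1020·14.1² = 101000 Pa.

ΔP = 101 kPa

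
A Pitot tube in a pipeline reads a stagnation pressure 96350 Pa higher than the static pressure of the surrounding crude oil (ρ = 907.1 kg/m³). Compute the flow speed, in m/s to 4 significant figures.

v = 14.58 m/s

At the stagnation point the flow is brought to rest, so Bernoulli gives P_stag − P_static = ½ρv².
v = √(2ΔP/ρ) = √(2·96350/907.1) = 14.58 m/s.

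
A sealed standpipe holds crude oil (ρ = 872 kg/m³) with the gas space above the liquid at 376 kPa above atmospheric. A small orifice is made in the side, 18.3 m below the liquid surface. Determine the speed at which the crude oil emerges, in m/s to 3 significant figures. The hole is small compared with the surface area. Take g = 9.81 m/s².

Take point 1 at the surface (v₁ ≈ 0) and point 2 at the hole (at atmospheric pressure). Bernoulli: P₁ + ρg h = P_atm + ½ρv₂².
With P₁ − P_atm = 376000 Pa, v₂ = √(2gh + 2ΔP/ρ) = √(2·9.81·18.3 + 2·376000/872) = 34.9 m/s.

v ≈ 34.9 m/s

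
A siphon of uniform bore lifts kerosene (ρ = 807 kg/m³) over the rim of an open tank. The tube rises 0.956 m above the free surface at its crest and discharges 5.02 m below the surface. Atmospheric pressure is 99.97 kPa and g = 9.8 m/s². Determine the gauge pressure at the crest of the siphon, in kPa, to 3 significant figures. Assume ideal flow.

Bernoulli surface→outlet gives ½v² = g·h_out, so v = √(2·9.8·5.02) = 9.92 m/s.
With constant cross-section the crest speed equals v; applying Bernoulli from the surface up to the crest, P_top = P_atm − ½ρv² − ρg·h_top.
P_top = 99970 − ½·807·9.92² − 807·9.8·0.956 = 52700 Pa. So P_gauge = P_top − P_atm = -47300 Pa.

P_gauge ≈ -47.3 kPa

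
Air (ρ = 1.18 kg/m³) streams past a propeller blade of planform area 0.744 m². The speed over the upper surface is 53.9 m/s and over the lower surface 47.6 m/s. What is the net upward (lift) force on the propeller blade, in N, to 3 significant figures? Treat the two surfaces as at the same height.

The faster flow above has the lower pressure; Bernoulli (same height) gives ΔP = ½ρ(v_up² − v_low²).
ΔP = ½·1.18·(53.9² − 47.6²) = 377 Pa.
Lift = ΔP · A = 377 × 0.744 = 281 N.

F = 281 N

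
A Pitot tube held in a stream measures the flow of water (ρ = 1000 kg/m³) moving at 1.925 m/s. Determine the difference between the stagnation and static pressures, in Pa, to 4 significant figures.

ΔP = 1853 Pa

Bernoulli between the free stream and the stagnation point: ½ρv² = P_stag − P_static.
ΔP = ½·1000·1.925² = 1853 Pa.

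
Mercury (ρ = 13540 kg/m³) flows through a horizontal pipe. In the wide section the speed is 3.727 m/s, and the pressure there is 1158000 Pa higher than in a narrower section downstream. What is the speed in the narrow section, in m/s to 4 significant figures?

v₂ ≈ 13.60 m/s

Horizontal Bernoulli: P₁ + ½ρv₁² = P₂ + ½ρv₂², so v₂² = v₁² + 2(P₁ − P₂)/ρ.
v₂ = √(3.727² + 2·1158000/13540) = √(13.89 + 171.0) = 13.60 m/s.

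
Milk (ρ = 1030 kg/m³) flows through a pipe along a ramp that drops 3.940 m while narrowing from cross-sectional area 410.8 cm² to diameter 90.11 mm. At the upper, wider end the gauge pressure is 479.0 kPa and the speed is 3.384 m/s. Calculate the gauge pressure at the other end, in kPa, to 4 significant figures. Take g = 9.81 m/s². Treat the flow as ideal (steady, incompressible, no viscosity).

280.0 kPa

By continuity, v₂ = v₁·A₁/A₂ = 3.384·(410.8/63.77) = 21.80 m/s.
Energy conservation along the streamline gives P₂ = P₁ − ½ρ(v₂² − v₁²) − ρg(h₂ − h₁).
P₂ = 479000 + ½·1030·(3.384² − 21.80²) − 1030·9.81·(−3.940) = 479000 + (-238800) − (-39810) = 280000 Pa.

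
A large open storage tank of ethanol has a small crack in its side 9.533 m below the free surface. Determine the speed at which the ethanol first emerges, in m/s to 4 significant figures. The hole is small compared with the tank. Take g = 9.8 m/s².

Torricelli's result v = √(2gh) gives v = √(2·9.8·9.533) = 13.67 m/s.

v ≈ 13.67 m/s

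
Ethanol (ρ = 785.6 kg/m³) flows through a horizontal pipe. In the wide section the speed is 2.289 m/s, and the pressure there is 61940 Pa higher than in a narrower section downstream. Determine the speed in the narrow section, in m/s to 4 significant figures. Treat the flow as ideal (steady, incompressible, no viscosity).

12.76 m/s

Along the level pipe P + ½ρv² is conserved, hence v₂² = v₁² + 2(P₁ − P₂)/ρ.
v₂ = √(2.289² + 2·61940/785.6) = √(5.240 + 157.7) = 12.76 m/s.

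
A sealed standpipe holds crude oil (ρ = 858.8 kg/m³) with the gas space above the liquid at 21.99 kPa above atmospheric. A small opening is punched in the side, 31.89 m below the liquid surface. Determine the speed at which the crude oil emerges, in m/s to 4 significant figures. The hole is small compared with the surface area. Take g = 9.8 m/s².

Take point 1 at the surface (v₁ ≈ 0) and point 2 at the hole (at atmospheric pressure). Bernoulli: P₁ + ρg h = P_atm + ½ρv₂².
With P₁ − P_atm = 21990 Pa, v₂ = √(2gh + 2ΔP/ρ) = √(2·9.8·31.89 + 2·21990/858.8) = 26.00 m/s.

26.00 m/s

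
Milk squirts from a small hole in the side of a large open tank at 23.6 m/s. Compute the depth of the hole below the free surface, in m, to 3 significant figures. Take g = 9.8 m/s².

Inverting v = √(2gh) gives h = v² / 2g.
h = 23.6²/(2·9.8) = 557/19.60 = 28.4 m.

28.4 m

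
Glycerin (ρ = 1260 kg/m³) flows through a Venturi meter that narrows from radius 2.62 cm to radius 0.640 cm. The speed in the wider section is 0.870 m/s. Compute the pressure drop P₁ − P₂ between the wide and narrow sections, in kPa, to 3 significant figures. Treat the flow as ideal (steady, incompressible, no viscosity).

Continuity gives A₁v₁ = A₂v₂, so v₂ = (21.6 cm²)/(1.29 cm²) × 0.870 m/s = 14.6 m/s.
Along the horizontal streamline, P + ½ρv² is constant.
P₁ − P₂ = ½·1260·(14.6² − 0.870²) = ½·1260·212 = 133000 Pa.

ΔP ≈ 133 kPa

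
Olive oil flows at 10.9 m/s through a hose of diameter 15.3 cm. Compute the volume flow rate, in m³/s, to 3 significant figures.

Q ≈ 0.200 m³/s

Q = A·v = 0.0184 m² × 10.9 m/s = 0.200 m³/s.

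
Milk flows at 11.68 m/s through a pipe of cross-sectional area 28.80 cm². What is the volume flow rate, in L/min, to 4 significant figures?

Q = A·v = 0.002880 m² × 11.68 m/s = 0.03364 m³/s.
Converting: 0.03364 m³/s × 60000 = 2018 L/min.

Q = 2018 L/min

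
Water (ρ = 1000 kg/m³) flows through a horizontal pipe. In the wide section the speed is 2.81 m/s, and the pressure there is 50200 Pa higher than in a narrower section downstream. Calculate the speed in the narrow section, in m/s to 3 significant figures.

Horizontal Bernoulli: P₁ + ½ρv₁² = P₂ + ½ρv₂², so v₂² = v₁² + 2(P₁ − P₂)/ρ.
v₂ = √(2.81² + 2·50200/1000) = √(7.90 + 100) = 10.4 m/s.

10.4 m/s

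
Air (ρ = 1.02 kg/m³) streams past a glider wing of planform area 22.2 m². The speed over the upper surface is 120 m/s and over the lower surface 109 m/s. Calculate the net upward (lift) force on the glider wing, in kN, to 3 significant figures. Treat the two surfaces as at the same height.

F ≈ 28.5 kN

From P + ½ρv² = const at equal height, P_low − P_up = ½ρ(v_up² − v_low²).
ΔP = ½·1.02·(120² − 109²) = 1280 Pa.
Lift = ΔP · A = 1280 × 22.2 = 28500 N.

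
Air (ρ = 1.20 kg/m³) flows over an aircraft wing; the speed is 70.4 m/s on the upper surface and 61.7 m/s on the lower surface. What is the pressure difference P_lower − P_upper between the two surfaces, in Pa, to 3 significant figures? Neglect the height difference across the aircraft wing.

ΔP ≈ 690 Pa

With negligible Δh, P + ½ρv² is constant, so P_low − P_up = ½ρ(v_up² − v_low²).
ΔP = ½·1.20·(70.4² − 61.7²) = 690 Pa.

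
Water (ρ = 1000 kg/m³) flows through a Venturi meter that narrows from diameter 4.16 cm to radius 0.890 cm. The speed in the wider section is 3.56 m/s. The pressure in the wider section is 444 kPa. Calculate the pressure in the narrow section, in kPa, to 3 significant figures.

P₂ ≈ 261 kPa

The volume flow rate is constant, so v₂ = (A₁/A₂)v₁ = (13.6/2.49)·3.56 = 19.4 m/s.
The pipe is horizontal, so Bernoulli reduces to P₁ + ½ρv₁² = P₂ + ½ρv₂².
P₂ = P₁ − ½ρ(v₂² − v₁²) = 444000 − ½·1000·(19.4² − 3.56²) = 444000 − 183000 = 261000 Pa.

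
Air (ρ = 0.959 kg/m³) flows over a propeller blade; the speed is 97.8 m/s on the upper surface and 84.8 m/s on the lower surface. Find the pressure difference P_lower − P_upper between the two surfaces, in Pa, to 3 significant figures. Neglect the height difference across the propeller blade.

ΔP = 1140 Pa

With negligible Δh, P + ½ρv² is constant, so P_low − P_up = ½ρ(v_up² − v_low²).
ΔP = ½·0.959·(97.8² − 84.8²) = 1140 Pa.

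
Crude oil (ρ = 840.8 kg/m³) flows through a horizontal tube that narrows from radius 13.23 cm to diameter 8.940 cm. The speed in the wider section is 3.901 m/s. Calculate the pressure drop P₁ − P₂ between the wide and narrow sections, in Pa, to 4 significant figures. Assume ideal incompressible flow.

The volume flow rate is constant, so v₂ = (A₁/A₂)v₁ = (549.9/62.77)·3.901 = 34.17 m/s.
The pipe is horizontal, so Bernoulli reduces to P₁ + ½ρv₁² = P₂ + ½ρv₂².
P₁ − P₂ = ½·840.8·(34.17² − 3.901²) = ½·840.8·1153 = 484500 Pa.

484500 Pa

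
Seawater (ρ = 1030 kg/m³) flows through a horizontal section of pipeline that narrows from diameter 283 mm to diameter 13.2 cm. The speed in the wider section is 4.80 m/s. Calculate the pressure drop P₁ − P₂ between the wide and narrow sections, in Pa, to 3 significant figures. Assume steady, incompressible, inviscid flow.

Mass conservation (A₁v₁ = A₂v₂) gives v₂ = 4.80 × 629/137 = 22.1 m/s.
Along the horizontal streamline, P + ½ρv² is constant.
P₁ − P₂ = ½·1030·(22.1² − 4.80²) = ½·1030·464 = 239000 Pa.

239000 Pa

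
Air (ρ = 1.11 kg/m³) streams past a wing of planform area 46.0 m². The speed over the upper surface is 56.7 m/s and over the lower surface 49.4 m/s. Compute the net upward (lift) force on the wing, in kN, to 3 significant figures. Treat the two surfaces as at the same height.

F ≈ 19.8 kN

The faster flow above has the lower pressure; Bernoulli (same height) gives ΔP = ½ρ(v_up² − v_low²).
ΔP = ½·1.11·(56.7² − 49.4²) = 430 Pa.
Lift = ΔP · A = 430 × 46.0 = 19800 N.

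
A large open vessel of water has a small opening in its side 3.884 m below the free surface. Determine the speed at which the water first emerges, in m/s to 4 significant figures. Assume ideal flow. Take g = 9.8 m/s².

v = 8.725 m/s

Bernoulli from surface to hole (P equal, v_surface ≈ 0): v = √(2gh) = √(2×9.8×3.884) = 8.725 m/s.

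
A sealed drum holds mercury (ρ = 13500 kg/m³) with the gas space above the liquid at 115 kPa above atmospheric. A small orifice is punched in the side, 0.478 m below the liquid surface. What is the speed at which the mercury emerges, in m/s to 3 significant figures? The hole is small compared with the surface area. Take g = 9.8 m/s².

Take point 1 at the surface (v₁ ≈ 0) and point 2 at the hole (at atmospheric pressure). Bernoulli: P₁ + ρg h = P_atm + ½ρv₂².
With P₁ − P_atm = 115000 Pa, v₂ = √(2gh + 2ΔP/ρ) = √(2·9.8·0.478 + 2·115000/13500) = 5.14 m/s.

v ≈ 5.14 m/s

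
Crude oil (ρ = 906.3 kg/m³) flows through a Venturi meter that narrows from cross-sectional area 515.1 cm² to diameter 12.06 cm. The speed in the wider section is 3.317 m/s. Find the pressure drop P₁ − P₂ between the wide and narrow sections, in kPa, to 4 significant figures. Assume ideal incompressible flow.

96.39 kPa

Continuity gives A₁v₁ = A₂v₂, so v₂ = (515.1 cm²)/(114.2 cm²) × 3.317 m/s = 14.96 m/s.
Along the horizontal streamline, P + ½ρv² is constant.
P₁ − P₂ = ½·906.3·(14.96² − 3.317²) = ½·906.3·212.7 = 96390 Pa.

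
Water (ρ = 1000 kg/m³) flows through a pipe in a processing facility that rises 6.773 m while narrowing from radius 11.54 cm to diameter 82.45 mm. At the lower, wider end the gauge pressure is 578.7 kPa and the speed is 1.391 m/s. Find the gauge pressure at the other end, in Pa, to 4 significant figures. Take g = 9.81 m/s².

Mass conservation (A₁v₁ = A₂v₂) gives v₂ = 1.391 × 418.4/53.39 = 10.90 m/s.
Energy conservation along the streamline gives P₂ = P₁ − ½ρ(v₂² − v₁²) − ρg(h₂ − h₁).
P₂ = 578700 + ½·1000·(1.391² − 10.90²) − 1000·9.81·(+6.773) = 578700 + (-58440) − (66440) = 453800 Pa.

P₂ = 453800 Pa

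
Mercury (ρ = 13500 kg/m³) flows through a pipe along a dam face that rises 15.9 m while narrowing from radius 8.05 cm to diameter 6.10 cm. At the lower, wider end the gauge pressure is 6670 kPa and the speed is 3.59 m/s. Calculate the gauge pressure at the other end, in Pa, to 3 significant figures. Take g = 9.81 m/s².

P₂ = 430000 Pa

The volume flow rate is constant, so v₂ = (A₁/A₂)v₁ = (204/29.2)·3.59 = 25.0 m/s.
Bernoulli: P₁ + ½ρv₁² + ρg h₁ = P₂ + ½ρv₂² + ρg h₂, so P₂ = P₁ + ½ρ(v₁² − v₂²) − ρg(h₂ − h₁).
P₂ = 6670000 + ½·13500·(3.59² − 25.0²) − 13500·9.81·(+15.9) = 6670000 + (-4130000) − (2110000) = 430000 Pa.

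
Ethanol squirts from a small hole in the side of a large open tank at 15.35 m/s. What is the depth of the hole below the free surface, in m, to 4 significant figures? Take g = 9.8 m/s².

Torricelli: v = √(2gh), so h = v²/(2g).
h = 15.35²/(2·9.8) = 235.6/19.60 = 12.02 m.

12.02 m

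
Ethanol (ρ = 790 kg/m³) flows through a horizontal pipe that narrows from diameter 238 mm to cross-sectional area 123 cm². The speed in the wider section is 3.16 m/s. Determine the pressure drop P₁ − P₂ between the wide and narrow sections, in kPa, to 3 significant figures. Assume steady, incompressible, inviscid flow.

47.7 kPa

The volume flow rate is constant, so v₂ = (A₁/A₂)v₁ = (445/123)·3.16 = 11.4 m/s.
With no height change, Bernoulli's equation is P₁ + ½ρv₁² = P₂ + ½ρv₂².
P₁ − P₂ = ½·790·(11.4² − 3.16²) = ½·790·121 = 47700 Pa.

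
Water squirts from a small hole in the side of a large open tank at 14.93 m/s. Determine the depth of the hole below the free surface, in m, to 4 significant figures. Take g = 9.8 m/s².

Torricelli: v = √(2gh), so h = v²/(2g).
h = 14.93²/(2·9.8) = 222.9/19.60 = 11.37 m.

h = 11.37 m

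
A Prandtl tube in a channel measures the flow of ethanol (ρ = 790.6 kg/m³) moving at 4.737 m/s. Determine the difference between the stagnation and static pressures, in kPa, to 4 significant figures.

At the stagnation point the flow is brought to rest, so Bernoulli gives P_stag − P_static = ½ρv².
ΔP = ½·790.6·4.737² = 8870 Pa.

ΔP = 8.870 kPa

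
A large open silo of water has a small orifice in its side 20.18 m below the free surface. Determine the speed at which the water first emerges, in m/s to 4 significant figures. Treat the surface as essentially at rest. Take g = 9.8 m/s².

19.89 m/s

Bernoulli from surface to hole (P equal, v_surface ≈ 0): v = √(2gh) = √(2×9.8×20.18) = 19.89 m/s.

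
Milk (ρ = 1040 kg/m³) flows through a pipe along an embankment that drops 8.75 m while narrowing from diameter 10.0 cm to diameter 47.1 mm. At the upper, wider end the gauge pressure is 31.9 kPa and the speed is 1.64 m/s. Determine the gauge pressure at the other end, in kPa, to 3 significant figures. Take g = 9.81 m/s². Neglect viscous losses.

Mass conservation (A₁v₁ = A₂v₂) gives v₂ = 1.64 × 78.5/17.4 = 7.39 m/s.
Applying Bernoulli between the two ends and solving for P₂: P₂ = P₁ + ½ρ(v₁² − v₂²) − ρgΔh.
P₂ = 31900 + ½·1040·(1.64² − 7.39²) − 1040·9.81·(−8.75) = 31900 + (-27000) − (-89300) = 94200 Pa.

P₂ ≈ 94.2 kPa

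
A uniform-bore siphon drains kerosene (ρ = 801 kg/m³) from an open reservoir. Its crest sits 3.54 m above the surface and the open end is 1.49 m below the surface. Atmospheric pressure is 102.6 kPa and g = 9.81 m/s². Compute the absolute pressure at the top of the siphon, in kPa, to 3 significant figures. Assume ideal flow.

P_top = 63.1 kPa

From the surface to the outlet (both open to atmosphere, surface at rest): v = √(2g·h_out) = √(2·9.81·1.49) = 5.41 m/s.
With constant cross-section the crest speed equals v; applying Bernoulli from the surface up to the crest, P_top = P_atm − ½ρv² − ρg·h_top.
P_top = 102600 − ½·801·5.41² − 801·9.81·3.54 = 63100 Pa.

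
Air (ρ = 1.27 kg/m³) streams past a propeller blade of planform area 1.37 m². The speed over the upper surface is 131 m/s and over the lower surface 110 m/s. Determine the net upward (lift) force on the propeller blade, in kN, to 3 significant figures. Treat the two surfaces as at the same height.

F ≈ 4.40 kN

The faster flow above has the lower pressure; Bernoulli (same height) gives ΔP = ½ρ(v_up² − v_low²).
ΔP = ½·1.27·(131² − 110²) = 3210 Pa.
Lift = ΔP · A = 3210 × 1.37 = 4400 N.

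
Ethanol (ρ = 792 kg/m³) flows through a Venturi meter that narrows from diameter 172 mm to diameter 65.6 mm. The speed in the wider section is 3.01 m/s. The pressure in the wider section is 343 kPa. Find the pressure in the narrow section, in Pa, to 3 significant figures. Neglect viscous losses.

The volume flow rate is constant, so v₂ = (A₁/A₂)v₁ = (232/33.8)·3.01 = 20.7 m/s.
The pipe is horizontal, so Bernoulli reduces to P₁ + ½ρv₁² = P₂ + ½ρv₂².
P₂ = P₁ − ½ρ(v₂² − v₁²) = 343000 − ½·792·(20.7² − 3.01²) = 343000 − 166000 = 177000 Pa.

177000 Pa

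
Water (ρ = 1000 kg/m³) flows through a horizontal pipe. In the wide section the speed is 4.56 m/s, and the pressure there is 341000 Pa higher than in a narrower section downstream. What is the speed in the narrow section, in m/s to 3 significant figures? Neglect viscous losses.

26.5 m/s

Horizontal Bernoulli: P₁ + ½ρv₁² = P₂ + ½ρv₂², so v₂² = v₁² + 2(P₁ − P₂)/ρ.
v₂ = √(4.56² + 2·341000/1000) = √(20.8 + 682) = 26.5 m/s.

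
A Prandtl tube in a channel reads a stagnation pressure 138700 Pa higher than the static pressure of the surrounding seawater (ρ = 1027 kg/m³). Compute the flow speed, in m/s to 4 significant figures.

16.43 m/s

At the stagnation point the flow is brought to rest, so Bernoulli gives P_stag − P_static = ½ρv².
v = √(2ΔP/ρ) = √(2·138700/1027) = 16.43 m/s.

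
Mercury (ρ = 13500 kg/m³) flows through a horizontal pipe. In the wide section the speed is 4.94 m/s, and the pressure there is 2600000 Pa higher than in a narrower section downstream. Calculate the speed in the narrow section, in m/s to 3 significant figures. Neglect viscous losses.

v₂ = 20.2 m/s

With h₁ = h₂, rearranging Bernoulli gives v₂ = √(v₁² + 2ΔP/ρ).
v₂ = √(4.94² + 2·2600000/13500) = √(24.4 + 385) = 20.2 m/s.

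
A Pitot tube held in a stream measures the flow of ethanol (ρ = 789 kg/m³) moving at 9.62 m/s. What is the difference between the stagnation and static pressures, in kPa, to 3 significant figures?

Bernoulli between the free stream and the stagnation point: ½ρv² = P_stag − P_static.
ΔP = ½·789·9.62² = 36500 Pa.

ΔP ≈ 36.5 kPa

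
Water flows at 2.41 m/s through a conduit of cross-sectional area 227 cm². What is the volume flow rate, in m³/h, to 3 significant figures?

Q = A·v = 0.0227 m² × 2.41 m/s = 0.0547 m³/s.
Converting: 0.0547 m³/s × 3600 = 197 m³/h.

197 m³/h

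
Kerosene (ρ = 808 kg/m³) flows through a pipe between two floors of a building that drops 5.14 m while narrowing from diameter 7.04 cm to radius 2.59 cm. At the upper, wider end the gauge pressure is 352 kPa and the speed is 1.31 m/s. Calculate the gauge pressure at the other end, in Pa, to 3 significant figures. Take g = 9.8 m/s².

By continuity, v₂ = v₁·A₁/A₂ = 1.31·(38.9/21.1) = 2.42 m/s.
Energy conservation along the streamline gives P₂ = P₁ − ½ρ(v₂² − v₁²) − ρg(h₂ − h₁).
P₂ = 352000 + ½·808·(1.31² − 2.42²) − 808·9.8·(−5.14) = 352000 + (-1670) − (-40700) = 391000 Pa.

391000 Pa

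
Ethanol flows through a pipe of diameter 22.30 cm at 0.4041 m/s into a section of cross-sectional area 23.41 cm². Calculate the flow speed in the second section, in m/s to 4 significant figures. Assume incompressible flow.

The volume flow rate is constant, so v₂ = (A₁/A₂)v₁ = (390.6/23.41)·0.4041 = 6.742 m/s.

v₂ = 6.742 m/s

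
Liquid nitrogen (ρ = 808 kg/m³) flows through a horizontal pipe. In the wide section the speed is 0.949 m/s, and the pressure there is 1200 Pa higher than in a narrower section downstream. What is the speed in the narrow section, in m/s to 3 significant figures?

v₂ = 1.97 m/s

Along the level pipe P + ½ρv² is conserved, hence v₂² = v₁² + 2(P₁ − P₂)/ρ.
v₂ = √(0.949² + 2·1200/808) = √(0.901 + 2.97) = 1.97 m/s.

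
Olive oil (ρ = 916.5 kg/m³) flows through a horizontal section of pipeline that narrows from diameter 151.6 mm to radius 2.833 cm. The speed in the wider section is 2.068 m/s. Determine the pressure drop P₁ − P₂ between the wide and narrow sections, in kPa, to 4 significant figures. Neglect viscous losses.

ΔP ≈ 98.48 kPa

The volume flow rate is constant, so v₂ = (A₁/A₂)v₁ = (180.5/25.21)·2.068 = 14.80 m/s.
With no height change, Bernoulli's equation is P₁ + ½ρv₁² = P₂ + ½ρv₂².
P₁ − P₂ = ½·916.5·(14.80² − 2.068²) = ½·916.5·214.9 = 98480 Pa.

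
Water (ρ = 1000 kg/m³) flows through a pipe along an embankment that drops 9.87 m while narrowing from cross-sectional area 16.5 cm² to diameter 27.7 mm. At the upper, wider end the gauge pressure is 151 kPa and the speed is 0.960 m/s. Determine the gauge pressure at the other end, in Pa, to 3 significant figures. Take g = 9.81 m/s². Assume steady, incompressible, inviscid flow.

By continuity, v₂ = v₁·A₁/A₂ = 0.960·(16.5/6.03) = 2.63 m/s.
Applying Bernoulli between the two ends and solving for P₂: P₂ = P₁ + ½ρ(v₁² − v₂²) − ρgΔh.
P₂ = 151000 + ½·1000·(0.960² − 2.63²) − 1000·9.81·(−9.87) = 151000 + (-2990) − (-96800) = 245000 Pa.

245000 Pa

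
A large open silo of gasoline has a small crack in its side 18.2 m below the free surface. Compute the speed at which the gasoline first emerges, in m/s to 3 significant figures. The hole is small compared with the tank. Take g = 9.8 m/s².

18.9 m/s

Bernoulli from surface to hole (P equal, v_surface ≈ 0): v = √(2gh) = √(2×9.8×18.2) = 18.9 m/s.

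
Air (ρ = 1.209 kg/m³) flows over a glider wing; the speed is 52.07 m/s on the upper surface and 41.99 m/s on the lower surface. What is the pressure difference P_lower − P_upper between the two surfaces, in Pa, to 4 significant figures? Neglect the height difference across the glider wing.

The pressure is lower where the speed is higher: ΔP = ½ρ(v_up² − v_low²).
ΔP = ½·1.209·(52.07² − 41.99²) = 573.1 Pa.

ΔP = 573.1 Pa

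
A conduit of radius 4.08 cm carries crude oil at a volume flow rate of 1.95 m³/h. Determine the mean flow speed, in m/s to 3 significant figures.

Q = 1.95 m³/h = 0.000542 m³/s.
v = Q/A = 0.000542 / 0.00523 = 0.104 m/s.

v = 0.104 m/s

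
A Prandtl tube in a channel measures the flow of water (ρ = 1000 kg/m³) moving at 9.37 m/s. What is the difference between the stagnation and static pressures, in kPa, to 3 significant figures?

43.9 kPa

Bernoulli between the free stream and the stagnation point: ½ρv² = P_stag − P_static.
ΔP = ½·1000·9.37² = 43900 Pa.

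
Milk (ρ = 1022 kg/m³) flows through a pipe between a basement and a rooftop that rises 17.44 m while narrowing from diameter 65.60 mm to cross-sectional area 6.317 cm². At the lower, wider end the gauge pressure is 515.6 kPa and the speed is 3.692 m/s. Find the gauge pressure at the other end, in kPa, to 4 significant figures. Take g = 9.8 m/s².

The volume flow rate is constant, so v₂ = (A₁/A₂)v₁ = (33.80/6.317)·3.692 = 19.75 m/s.
Applying Bernoulli between the two ends and solving for P₂: P₂ = P₁ + ½ρ(v₁² − v₂²) − ρgΔh.
P₂ = 515600 + ½·1022·(3.692² − 19.75²) − 1022·9.8·(+17.44) = 515600 + (-192400) − (174700) = 148500 Pa.

P₂ ≈ 148.5 kPa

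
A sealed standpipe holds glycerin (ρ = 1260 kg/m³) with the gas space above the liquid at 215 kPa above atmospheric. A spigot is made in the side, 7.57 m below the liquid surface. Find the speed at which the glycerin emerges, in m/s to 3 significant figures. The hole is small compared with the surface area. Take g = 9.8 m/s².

Take point 1 at the surface (v₁ ≈ 0) and point 2 at the hole (at atmospheric pressure). Bernoulli: P₁ + ρg h = P_atm + ½ρv₂².
With P₁ − P_atm = 215000 Pa, v₂ = √(2gh + 2ΔP/ρ) = √(2·9.8·7.57 + 2·215000/1260) = 22.1 m/s.

v ≈ 22.1 m/s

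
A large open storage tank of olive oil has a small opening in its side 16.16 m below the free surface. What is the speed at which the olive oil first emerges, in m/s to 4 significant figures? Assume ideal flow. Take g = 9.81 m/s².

Torricelli's result v = √(2gh) gives v = √(2·9.81·16.16) = 17.81 m/s.

v ≈ 17.81 m/s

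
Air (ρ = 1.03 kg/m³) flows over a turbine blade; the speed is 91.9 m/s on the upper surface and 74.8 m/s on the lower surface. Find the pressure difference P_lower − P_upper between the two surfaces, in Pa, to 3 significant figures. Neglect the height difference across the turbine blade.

With negligible Δh, P + ½ρv² is constant, so P_low − P_up = ½ρ(v_up² − v_low²).
ΔP = ½·1.03·(91.9² − 74.8²) = 1470 Pa.

ΔP = 1470 Pa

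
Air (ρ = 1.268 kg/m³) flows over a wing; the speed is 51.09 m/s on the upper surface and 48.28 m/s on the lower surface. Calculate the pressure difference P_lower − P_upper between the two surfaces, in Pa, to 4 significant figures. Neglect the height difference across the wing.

177.0 Pa

With negligible Δh, P + ½ρv² is constant, so P_low − P_up = ½ρ(v_up² − v_low²).
ΔP = ½·1.268·(51.09² − 48.28²) = 177.0 Pa.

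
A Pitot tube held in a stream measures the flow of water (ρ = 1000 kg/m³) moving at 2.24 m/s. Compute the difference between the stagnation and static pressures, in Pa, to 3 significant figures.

The dynamic pressure equals the rise in static pressure at the stagnation point: ΔP = ½ρv².
ΔP = ½·1000·2.24² = 2510 Pa.

ΔP ≈ 2510 Pa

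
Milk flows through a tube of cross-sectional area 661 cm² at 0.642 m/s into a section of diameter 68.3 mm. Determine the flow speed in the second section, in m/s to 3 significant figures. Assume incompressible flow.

The volume flow rate is constant, so v₂ = (A₁/A₂)v₁ = (661/36.6)·0.642 = 11.6 m/s.

v₂ = 11.6 m/s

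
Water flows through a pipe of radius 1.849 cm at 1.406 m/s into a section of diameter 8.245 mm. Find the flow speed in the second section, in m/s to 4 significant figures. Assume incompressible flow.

28.28 m/s

The volume flow rate is constant, so v₂ = (A₁/A₂)v₁ = (10.74/0.5339)·1.406 = 28.28 m/s.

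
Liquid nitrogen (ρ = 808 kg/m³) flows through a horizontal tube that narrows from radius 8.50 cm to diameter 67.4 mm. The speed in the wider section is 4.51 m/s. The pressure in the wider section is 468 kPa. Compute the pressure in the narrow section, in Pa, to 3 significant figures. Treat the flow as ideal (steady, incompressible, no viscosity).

144000 Pa

By continuity, v₂ = v₁·A₁/A₂ = 4.51·(227/35.7) = 28.7 m/s.
The pipe is horizontal, so Bernoulli reduces to P₁ + ½ρv₁² = P₂ + ½ρv₂².
P₂ = P₁ − ½ρ(v₂² − v₁²) = 468000 − ½·808·(28.7² − 4.51²) = 468000 − 324000 = 144000 Pa.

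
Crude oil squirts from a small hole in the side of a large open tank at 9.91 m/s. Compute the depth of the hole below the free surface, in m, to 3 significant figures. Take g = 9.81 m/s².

Inverting v = √(2gh) gives h = v² / 2g.
h = 9.91²/(2·9.81) = 98.2/19.62 = 5.01 m.

h = 5.01 m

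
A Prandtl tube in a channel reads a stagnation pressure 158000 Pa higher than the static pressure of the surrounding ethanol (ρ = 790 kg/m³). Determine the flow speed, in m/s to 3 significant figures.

At the stagnation point the flow is brought to rest, so Bernoulli gives P_stag − P_static = ½ρv².
v = √(2ΔP/ρ) = √(2·158000/790) = 20.0 m/s.

v ≈ 20.0 m/s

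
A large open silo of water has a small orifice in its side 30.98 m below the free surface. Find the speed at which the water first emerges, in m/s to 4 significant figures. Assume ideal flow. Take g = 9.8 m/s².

v ≈ 24.64 m/s

With the surface at rest and both surface and jet at atmospheric pressure, Bernoulli gives ρg h = ½ρv², so v = √(2gh) = √(2·9.8·30.98) = 24.64 m/s.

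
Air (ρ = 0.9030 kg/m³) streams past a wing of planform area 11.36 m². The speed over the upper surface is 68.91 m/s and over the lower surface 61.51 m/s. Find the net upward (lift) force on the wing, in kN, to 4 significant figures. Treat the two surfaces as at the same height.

From P + ½ρv² = const at equal height, P_low − P_up = ½ρ(v_up² − v_low²).
ΔP = ½·0.9030·(68.91² − 61.51²) = 435.7 Pa.
Lift = ΔP · A = 435.7 × 11.36 = 4950 N.

F ≈ 4.950 kN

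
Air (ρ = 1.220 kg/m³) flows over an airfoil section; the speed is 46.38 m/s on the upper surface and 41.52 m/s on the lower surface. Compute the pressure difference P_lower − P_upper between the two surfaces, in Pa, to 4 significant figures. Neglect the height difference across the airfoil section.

ΔP ≈ 260.6 Pa

The pressure is lower where the speed is higher: ΔP = ½ρ(v_up² − v_low²).
ΔP = ½·1.220·(46.38² − 41.52²) = 260.6 Pa.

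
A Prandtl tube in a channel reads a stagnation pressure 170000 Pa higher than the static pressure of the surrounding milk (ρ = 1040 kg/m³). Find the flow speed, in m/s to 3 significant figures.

v ≈ 18.1 m/s

Bernoulli between the free stream and the stagnation point: ½ρv² = P_stag − P_static.
v = √(2ΔP/ρ) = √(2·170000/1040) = 18.1 m/s.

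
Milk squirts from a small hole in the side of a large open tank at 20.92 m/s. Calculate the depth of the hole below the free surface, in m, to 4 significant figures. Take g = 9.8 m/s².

Inverting v = √(2gh) gives h = v² / 2g.
h = 20.92²/(2·9.8) = 437.6/19.60 = 22.33 m.

h = 22.33 m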